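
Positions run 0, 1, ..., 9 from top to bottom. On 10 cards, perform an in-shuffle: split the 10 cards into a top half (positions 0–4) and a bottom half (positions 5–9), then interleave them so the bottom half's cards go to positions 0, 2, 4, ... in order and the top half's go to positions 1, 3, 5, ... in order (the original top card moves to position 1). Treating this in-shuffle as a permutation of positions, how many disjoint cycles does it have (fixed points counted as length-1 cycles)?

Trace each unvisited position around until it returns:
(0 1 3 7 4 9 8 6 2 5)
1 cycle in total.

1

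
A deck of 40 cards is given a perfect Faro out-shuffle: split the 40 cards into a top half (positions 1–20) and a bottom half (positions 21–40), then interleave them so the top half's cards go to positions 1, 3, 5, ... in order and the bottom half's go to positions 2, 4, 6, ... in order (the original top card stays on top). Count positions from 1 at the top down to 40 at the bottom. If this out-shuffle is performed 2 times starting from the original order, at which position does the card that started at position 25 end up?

Track the card's position through each out-shuffle:
25 → 10 → 19

19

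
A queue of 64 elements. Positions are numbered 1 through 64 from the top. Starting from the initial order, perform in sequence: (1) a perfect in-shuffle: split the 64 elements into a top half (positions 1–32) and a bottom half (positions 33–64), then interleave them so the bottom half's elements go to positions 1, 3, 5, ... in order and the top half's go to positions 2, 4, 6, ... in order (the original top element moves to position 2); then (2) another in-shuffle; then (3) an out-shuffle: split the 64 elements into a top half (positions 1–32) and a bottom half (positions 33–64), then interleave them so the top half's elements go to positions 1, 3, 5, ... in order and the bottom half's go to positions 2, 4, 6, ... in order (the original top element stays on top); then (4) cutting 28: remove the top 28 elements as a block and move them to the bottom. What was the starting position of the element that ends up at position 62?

Undo the operations in reverse order, starting from position 62:
  undo op 4 (cut 28): 62 ← 26
  undo op 3 (out-shuffle, from bottom half): 26 ← 45
  undo op 2 (in-shuffle, from bottom half): 45 ← 55
  undo op 1 (in-shuffle, from bottom half): 55 ← 60
So the element at position 62 came from original position 60.

60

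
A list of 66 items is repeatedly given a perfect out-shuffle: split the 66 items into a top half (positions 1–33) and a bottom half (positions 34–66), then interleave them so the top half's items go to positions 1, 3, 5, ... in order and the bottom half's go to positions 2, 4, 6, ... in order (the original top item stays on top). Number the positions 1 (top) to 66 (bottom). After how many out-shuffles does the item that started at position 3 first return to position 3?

Follow position 3 under repeated out-shuffles:
3 → 5 → 9 → 17 → 33 → 65 → 64 → 62 → 58 → 50 → 34 → 2 → 3
It first returns after 12 out-shuffles.

12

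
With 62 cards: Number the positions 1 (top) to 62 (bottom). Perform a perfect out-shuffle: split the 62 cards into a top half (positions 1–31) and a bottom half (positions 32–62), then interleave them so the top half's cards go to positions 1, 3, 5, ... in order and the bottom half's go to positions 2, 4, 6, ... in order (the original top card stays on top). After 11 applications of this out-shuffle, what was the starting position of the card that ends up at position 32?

Work backwards from position 32, undoing one out-shuffle at a time:
32 ← 47 ← 24 ← 43 ← 22 ← 42 ← 52 ← 57 ← 29 ← 15 ← 8 ← 35
So the card now at position 32 started at position 35.

35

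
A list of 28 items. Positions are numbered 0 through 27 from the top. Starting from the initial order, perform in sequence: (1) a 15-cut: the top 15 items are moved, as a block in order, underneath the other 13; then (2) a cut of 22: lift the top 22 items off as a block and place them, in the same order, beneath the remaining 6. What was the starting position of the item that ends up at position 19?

Undo the operations in reverse order, starting from position 19:
  undo op 2 (cut 22): 19 ← 13
  undo op 1 (cut 15): 13 ← 0
So the item at position 19 came from original position 0.

0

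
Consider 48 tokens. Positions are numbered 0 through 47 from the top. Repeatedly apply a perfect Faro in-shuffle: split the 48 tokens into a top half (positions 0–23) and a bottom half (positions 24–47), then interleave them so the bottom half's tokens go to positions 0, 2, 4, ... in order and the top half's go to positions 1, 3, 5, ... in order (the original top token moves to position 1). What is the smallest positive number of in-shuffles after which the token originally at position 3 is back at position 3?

Follow position 3 under repeated in-shuffles:
3 → 7 → 15 → 31 → 14 → 29 → 10 → 21 → ... → 3 (length 21)
It first returns after 21 in-shuffles.

21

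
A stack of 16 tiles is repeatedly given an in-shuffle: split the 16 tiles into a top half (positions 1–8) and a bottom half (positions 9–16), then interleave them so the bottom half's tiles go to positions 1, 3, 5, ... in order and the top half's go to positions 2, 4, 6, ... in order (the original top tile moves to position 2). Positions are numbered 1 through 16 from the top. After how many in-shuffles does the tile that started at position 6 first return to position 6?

8

Follow position 6 under repeated in-shuffles:
6 → 12 → 7 → 14 → 11 → 5 → 10 → 3 → 6
It first returns after 8 in-shuffles.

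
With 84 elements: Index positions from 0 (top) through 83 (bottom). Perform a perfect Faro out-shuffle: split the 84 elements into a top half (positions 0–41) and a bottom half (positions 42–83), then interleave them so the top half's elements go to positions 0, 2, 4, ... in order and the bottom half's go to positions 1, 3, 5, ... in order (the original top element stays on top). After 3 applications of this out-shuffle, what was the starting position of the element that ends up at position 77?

20

Work backwards from position 77, undoing one out-shuffle at a time:
77 ← 80 ← 40 ← 20
So the element now at position 77 started at position 20.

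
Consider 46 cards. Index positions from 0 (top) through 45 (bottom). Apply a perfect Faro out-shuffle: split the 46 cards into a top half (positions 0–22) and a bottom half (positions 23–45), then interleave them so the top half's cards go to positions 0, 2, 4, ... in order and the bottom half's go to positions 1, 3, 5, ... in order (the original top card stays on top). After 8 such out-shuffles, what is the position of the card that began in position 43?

Track the card's position through each out-shuffle:
43 → 41 → 37 → 29 → 13 → 26 → 7 → 14 → 28

28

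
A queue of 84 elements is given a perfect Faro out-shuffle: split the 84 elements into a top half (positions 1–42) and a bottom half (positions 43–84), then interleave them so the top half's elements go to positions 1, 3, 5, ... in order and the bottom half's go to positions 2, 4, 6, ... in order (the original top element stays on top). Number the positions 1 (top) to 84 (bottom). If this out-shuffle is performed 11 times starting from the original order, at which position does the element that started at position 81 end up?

82

Track the element's position through each out-shuffle:
81 → 78 → 72 → 60 → 36 → 71 → 58 → 32 → 63 → 42 → 83 → 82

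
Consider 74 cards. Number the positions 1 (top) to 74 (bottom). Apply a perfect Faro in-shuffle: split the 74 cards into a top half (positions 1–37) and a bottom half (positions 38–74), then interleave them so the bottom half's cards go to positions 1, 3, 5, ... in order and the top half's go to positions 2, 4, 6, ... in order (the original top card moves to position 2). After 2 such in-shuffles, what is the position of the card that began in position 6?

24

Track the card's position through each in-shuffle:
6 → 12 → 24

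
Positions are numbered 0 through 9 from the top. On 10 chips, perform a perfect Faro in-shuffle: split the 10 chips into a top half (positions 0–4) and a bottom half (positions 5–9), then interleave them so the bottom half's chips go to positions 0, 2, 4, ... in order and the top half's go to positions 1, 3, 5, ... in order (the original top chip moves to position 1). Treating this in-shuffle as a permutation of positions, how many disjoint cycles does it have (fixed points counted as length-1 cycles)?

Trace each unvisited position around until it returns:
(0 1 3 7 4 9 8 6 2 5)
1 cycle in total.

1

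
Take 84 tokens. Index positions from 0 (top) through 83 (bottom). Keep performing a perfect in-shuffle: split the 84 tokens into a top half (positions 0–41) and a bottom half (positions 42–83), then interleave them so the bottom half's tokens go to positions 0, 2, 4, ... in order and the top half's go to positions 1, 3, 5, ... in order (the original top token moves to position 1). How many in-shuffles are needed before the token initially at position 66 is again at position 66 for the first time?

Follow position 66 under repeated in-shuffles:
66 → 48 → 12 → 25 → 51 → 18 → 37 → 75 → 66
It first returns after 8 in-shuffles.

8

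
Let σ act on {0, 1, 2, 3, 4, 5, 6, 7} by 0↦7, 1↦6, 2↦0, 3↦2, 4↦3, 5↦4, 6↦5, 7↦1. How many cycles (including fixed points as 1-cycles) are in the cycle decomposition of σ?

Cycle decomposition: (0 7 1 6 5 4 3 2).
1 cycle.

1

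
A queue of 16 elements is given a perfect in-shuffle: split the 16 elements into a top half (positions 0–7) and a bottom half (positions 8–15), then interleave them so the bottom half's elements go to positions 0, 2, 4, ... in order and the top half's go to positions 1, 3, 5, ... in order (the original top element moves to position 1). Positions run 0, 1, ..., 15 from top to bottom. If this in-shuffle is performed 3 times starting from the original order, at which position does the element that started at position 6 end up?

4

Track the element's position through each in-shuffle:
6 → 13 → 10 → 4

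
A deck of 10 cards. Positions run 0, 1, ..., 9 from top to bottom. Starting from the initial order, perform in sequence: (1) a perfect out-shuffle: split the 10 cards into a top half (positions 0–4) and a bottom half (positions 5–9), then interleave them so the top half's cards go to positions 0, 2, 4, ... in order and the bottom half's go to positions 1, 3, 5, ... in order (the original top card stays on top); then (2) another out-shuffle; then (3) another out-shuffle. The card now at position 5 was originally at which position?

Undo the operations in reverse order, starting from position 5:
  undo op 3 (out-shuffle, from bottom half): 5 ← 7
  undo op 2 (out-shuffle, from bottom half): 7 ← 8
  undo op 1 (out-shuffle, from top half): 8 ← 4
So the card at position 5 came from original position 4.

4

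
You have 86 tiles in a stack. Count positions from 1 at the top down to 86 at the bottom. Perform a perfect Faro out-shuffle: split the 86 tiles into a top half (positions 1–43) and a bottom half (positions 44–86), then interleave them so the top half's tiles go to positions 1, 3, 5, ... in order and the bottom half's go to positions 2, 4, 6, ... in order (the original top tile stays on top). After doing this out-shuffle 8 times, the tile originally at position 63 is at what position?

Track the tile's position through each out-shuffle:
63 → 40 → 79 → 72 → 58 → 30 → 59 → 32 → 63

63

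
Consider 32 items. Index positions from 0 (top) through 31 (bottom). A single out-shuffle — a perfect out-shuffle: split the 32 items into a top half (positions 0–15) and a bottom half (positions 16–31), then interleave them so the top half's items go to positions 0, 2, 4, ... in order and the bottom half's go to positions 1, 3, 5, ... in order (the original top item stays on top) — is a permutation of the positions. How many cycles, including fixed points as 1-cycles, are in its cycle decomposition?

8

Trace each unvisited position around until it returns:
(0) (1 2 4 8 16) (3 6 12 24 17) (5 10 20 9 18) (7 14 28 25 19) (11 22 13 26 21) (15 30 29 27 23) (31)
8 cycles in total.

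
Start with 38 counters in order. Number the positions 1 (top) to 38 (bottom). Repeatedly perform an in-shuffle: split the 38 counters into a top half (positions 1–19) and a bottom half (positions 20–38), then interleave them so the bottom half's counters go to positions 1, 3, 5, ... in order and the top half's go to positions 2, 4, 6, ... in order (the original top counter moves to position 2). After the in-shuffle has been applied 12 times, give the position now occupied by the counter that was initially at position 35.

Track the counter's position through each in-shuffle:
35 → 31 → 23 → 7 → 14 → 28 → 17 → 34 → 29 → 19 → 38 → 37 → 35

35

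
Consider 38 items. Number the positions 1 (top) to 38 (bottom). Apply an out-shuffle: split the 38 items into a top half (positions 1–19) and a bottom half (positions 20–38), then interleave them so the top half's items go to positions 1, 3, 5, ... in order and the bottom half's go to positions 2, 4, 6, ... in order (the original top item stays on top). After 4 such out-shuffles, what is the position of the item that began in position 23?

Track the item's position through each out-shuffle:
23 → 8 → 15 → 29 → 20

20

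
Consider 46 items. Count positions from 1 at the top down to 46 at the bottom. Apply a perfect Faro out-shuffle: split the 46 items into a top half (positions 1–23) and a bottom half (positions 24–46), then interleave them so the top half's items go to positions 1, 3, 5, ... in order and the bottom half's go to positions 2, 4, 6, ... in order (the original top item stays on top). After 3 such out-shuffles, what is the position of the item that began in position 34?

40

Track the item's position through each out-shuffle:
34 → 22 → 43 → 40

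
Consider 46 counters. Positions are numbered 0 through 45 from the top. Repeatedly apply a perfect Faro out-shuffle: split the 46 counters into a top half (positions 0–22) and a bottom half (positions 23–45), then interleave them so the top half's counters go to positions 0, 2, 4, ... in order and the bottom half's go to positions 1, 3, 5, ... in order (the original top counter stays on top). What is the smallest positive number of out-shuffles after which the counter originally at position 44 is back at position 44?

Follow position 44 under repeated out-shuffles:
44 → 43 → 41 → 37 → 29 → 13 → 26 → 7 → 14 → 28 → 11 → 22 → 44
It first returns after 12 out-shuffles.

12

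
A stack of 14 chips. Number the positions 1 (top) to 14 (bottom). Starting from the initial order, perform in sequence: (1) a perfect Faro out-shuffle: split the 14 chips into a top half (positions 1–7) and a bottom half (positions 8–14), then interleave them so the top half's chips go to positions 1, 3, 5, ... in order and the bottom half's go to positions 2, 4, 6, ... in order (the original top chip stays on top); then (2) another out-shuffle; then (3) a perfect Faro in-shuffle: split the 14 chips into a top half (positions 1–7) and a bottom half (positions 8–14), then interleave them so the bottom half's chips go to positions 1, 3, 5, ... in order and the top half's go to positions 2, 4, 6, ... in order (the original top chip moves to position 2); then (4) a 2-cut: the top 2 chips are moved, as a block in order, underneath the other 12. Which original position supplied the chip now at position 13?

6

Undo the operations in reverse order, starting from position 13:
  undo op 4 (cut 2): 13 ← 1
  undo op 3 (in-shuffle, from bottom half): 1 ← 8
  undo op 2 (out-shuffle, from bottom half): 8 ← 11
  undo op 1 (out-shuffle, from top half): 11 ← 6
So the chip at position 13 came from original position 6.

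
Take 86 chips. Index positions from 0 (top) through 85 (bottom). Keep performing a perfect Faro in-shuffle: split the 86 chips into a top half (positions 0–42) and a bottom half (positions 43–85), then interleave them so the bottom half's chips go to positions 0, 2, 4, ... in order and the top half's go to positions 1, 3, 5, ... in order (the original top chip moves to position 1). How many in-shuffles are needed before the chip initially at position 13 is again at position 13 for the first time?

Follow position 13 under repeated in-shuffles:
13 → 27 → 55 → 24 → 49 → 12 → 25 → 51 → ... → 13 (length 28)
It first returns after 28 in-shuffles.

28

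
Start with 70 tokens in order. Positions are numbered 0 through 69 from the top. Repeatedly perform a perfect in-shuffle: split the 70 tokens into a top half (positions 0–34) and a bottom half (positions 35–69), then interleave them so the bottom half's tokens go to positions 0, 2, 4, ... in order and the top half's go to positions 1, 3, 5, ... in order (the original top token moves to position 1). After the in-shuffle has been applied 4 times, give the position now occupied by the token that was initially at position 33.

46

Track the token's position through each in-shuffle:
33 → 67 → 64 → 58 → 46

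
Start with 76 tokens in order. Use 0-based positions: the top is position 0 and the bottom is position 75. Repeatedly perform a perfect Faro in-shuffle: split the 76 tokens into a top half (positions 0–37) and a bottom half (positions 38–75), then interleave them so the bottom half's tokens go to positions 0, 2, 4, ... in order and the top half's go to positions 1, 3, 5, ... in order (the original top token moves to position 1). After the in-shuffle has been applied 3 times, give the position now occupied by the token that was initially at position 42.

35

Track the token's position through each in-shuffle:
42 → 8 → 17 → 35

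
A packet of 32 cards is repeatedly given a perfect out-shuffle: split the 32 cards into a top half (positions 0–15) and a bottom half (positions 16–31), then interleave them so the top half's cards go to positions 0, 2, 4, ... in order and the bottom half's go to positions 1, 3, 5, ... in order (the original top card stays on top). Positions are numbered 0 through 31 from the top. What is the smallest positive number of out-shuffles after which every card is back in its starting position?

The out-shuffle permutes the 32 positions with cycle lengths [1, 1, 5, 5, 5, 5, 5, 5].
Every card is home exactly when every cycle has completed a whole number of laps, i.e. after lcm(1, 5) = 5 out-shuffles.

5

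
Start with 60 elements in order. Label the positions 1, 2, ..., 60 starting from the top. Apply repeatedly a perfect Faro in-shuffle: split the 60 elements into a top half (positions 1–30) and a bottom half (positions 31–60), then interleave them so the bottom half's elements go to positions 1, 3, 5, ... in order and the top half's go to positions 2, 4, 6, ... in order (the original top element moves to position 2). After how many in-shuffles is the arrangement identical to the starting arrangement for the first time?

60

The in-shuffle permutes the 60 positions with cycle lengths [60].
Every element is home exactly when every cycle has completed a whole number of laps, i.e. after lcm(60) = 60 in-shuffles.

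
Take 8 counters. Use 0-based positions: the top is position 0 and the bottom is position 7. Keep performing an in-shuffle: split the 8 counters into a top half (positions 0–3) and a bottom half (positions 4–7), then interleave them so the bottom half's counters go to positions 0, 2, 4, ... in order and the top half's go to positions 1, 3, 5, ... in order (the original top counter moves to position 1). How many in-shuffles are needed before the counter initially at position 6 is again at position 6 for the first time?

Follow position 6 under repeated in-shuffles:
6 → 4 → 0 → 1 → 3 → 7 → 6
It first returns after 6 in-shuffles.

6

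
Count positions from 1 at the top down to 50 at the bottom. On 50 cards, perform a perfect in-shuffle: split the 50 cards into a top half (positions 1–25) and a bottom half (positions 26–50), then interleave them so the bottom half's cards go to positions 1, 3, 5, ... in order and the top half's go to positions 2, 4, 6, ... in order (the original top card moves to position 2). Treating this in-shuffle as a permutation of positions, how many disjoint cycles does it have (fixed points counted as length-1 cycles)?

7

Trace each unvisited position around until it returns:
(1 2 4 8 16 32 13 26) (3 6 12 24 48 45 39 27) (5 10 20 40 29 7 14 28) (9 18 36 21 42 33 15 30) (11 22 44 37 23 46 41 31) (17 34) (19 38 25 50 49 47 43 35)
7 cycles in total.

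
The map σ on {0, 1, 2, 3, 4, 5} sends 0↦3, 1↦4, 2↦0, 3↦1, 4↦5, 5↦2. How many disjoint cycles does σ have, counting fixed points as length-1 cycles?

Cycle decomposition: (0 3 1 4 5 2).
1 cycle.

1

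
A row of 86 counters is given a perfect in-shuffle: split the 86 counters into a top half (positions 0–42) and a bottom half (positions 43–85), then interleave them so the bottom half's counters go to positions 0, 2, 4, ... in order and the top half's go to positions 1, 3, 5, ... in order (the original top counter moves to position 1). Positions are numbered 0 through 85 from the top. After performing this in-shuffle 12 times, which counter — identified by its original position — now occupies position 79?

85

Work backwards from position 79, undoing one in-shuffle at a time:
79 ← 39 ← 19 ← 9 ← 4 ← 45 ← 22 ← 54 ← 70 ← 78 ← 82 ← 84 ← 85
So the counter now at position 79 started at position 85.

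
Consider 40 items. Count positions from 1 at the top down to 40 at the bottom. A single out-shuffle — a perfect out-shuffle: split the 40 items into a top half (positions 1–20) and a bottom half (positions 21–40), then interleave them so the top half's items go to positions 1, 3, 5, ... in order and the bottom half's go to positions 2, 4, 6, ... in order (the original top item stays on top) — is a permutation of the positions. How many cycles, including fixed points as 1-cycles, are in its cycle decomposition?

Trace each unvisited position around until it returns:
(1) (2 3 5 9 17 33 ... len 12) (4 7 13 25 10 19 ... len 12) (8 15 29 18 35 30 ... len 12) (14 27) (40)
6 cycles in total.

6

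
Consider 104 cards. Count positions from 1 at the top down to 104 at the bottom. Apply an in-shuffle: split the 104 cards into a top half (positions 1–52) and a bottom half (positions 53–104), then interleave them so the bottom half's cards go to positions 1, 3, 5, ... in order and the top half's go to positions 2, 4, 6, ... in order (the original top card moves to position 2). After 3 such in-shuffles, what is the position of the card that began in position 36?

78

Track the card's position through each in-shuffle:
36 → 72 → 39 → 78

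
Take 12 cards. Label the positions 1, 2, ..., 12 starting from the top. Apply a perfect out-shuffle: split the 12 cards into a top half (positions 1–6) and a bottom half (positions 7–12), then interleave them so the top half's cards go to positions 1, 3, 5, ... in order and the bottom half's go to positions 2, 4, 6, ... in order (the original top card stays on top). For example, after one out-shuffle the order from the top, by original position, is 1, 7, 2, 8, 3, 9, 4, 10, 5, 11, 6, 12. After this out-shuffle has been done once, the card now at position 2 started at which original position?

7

Work backwards from position 2, undoing one out-shuffle at a time:
2 ← 7
So the card now at position 2 started at position 7.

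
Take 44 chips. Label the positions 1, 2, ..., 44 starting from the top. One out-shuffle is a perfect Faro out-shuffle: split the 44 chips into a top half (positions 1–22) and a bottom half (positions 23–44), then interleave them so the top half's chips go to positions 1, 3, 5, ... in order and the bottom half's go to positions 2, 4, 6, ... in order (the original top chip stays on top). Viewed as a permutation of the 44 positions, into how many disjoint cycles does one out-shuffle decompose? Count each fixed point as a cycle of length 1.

5

Trace each unvisited position around until it returns:
(1) (2 3 5 9 17 33 ... len 14) (4 7 13 25 6 11 ... len 14) (8 15 29 14 27 10 ... len 14) (44)
5 cycles in total.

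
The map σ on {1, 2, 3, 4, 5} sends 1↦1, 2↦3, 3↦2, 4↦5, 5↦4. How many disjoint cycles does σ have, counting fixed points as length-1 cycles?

Cycle decomposition: (1) (2 3) (4 5).
3 cycles.

3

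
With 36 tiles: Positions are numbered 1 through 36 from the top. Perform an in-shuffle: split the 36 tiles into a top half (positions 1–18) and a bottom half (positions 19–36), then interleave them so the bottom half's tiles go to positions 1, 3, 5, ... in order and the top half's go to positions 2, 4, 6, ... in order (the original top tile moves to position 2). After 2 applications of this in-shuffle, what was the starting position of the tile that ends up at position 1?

28

Work backwards from position 1, undoing one in-shuffle at a time:
1 ← 19 ← 28
So the tile now at position 1 started at position 28.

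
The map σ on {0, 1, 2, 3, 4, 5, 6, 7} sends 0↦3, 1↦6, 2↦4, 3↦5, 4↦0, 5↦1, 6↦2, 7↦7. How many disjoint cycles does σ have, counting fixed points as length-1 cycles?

2

Cycle decomposition: (0 3 5 1 6 2 4) (7).
2 cycles.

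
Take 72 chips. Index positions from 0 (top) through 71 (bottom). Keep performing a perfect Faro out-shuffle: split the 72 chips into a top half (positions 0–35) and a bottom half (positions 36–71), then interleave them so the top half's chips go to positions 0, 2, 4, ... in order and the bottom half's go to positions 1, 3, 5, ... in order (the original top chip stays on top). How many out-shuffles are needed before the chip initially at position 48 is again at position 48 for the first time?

Follow position 48 under repeated out-shuffles:
48 → 25 → 50 → 29 → 58 → 45 → 19 → 38 → ... → 48 (length 35)
It first returns after 35 out-shuffles.

35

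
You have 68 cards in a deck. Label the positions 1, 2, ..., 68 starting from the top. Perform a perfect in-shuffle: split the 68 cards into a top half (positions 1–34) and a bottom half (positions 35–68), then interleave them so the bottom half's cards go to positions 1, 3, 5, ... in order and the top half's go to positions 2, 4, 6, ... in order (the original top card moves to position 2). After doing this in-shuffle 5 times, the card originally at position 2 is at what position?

64

Track the card's position through each in-shuffle:
2 → 4 → 8 → 16 → 32 → 64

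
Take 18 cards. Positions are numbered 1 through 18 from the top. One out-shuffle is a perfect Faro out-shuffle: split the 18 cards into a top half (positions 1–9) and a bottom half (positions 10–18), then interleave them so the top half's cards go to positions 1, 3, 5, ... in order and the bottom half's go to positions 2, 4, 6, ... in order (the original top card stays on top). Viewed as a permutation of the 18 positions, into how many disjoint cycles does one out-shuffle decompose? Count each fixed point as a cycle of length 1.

4

Trace each unvisited position around until it returns:
(1) (2 3 5 9 17 16 14 10) (4 7 13 8 15 12 6 11) (18)
4 cycles in total.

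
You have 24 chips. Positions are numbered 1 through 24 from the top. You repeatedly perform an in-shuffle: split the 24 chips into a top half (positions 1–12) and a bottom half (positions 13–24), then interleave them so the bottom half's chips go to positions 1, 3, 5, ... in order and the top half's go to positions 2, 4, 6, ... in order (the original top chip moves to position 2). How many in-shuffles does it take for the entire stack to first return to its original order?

20

The in-shuffle permutes the 24 positions with cycle lengths [4, 20].
Every chip is home exactly when every cycle has completed a whole number of laps, i.e. after lcm(4, 20) = 20 in-shuffles.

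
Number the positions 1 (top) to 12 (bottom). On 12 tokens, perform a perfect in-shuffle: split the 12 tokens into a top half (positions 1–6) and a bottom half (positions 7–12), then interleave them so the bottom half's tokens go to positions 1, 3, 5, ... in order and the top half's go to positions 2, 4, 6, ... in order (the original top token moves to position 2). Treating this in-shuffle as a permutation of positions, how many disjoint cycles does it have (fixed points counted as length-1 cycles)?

1

Trace each unvisited position around until it returns:
(1 2 4 8 3 6 ... len 12)
1 cycle in total.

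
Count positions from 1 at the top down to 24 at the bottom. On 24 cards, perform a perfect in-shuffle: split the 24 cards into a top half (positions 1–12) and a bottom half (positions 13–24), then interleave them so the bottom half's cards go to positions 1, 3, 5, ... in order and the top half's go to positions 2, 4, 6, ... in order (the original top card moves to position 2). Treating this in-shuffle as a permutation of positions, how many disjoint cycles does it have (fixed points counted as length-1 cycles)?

Trace each unvisited position around until it returns:
(1 2 4 8 16 7 ... len 20) (5 10 20 15)
2 cycles in total.

2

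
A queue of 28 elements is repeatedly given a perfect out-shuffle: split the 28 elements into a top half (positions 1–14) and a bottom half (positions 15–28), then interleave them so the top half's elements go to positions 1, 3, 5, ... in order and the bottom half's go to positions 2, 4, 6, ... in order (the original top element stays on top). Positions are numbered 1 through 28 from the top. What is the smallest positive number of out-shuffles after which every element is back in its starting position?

The out-shuffle permutes the 28 positions with cycle lengths [1, 1, 2, 6, 18].
Every element is home exactly when every cycle has completed a whole number of laps, i.e. after lcm(1, 2, 6, 18) = 18 out-shuffles.

18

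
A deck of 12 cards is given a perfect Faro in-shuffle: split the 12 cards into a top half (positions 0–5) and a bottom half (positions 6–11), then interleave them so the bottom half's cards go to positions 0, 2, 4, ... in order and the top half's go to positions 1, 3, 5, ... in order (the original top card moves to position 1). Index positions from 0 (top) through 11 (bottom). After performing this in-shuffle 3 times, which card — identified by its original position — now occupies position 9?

10

Work backwards from position 9, undoing one in-shuffle at a time:
9 ← 4 ← 8 ← 10
So the card now at position 9 started at position 10.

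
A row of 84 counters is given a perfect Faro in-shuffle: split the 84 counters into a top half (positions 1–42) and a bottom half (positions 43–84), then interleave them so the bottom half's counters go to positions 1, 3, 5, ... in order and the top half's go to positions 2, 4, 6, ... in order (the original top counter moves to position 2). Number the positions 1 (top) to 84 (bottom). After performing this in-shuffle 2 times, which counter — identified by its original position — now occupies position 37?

73

Work backwards from position 37, undoing one in-shuffle at a time:
37 ← 61 ← 73
So the counter now at position 37 started at position 73.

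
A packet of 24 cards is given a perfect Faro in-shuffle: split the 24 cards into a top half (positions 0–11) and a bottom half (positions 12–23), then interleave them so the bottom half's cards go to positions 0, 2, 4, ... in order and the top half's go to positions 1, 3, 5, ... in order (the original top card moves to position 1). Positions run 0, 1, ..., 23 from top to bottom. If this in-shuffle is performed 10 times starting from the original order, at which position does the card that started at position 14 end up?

9

Track the card's position through each in-shuffle:
14 → 4 → 9 → 19 → 14 → 4 → 9 → 19 → 14 → 4 → 9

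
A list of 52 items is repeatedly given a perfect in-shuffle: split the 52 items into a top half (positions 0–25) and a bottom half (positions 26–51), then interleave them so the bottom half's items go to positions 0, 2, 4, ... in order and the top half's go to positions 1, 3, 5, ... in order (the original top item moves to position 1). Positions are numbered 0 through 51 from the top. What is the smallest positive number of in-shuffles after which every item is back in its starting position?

52

The in-shuffle permutes the 52 positions with cycle lengths [52].
Every item is home exactly when every cycle has completed a whole number of laps, i.e. after lcm(52) = 52 in-shuffles.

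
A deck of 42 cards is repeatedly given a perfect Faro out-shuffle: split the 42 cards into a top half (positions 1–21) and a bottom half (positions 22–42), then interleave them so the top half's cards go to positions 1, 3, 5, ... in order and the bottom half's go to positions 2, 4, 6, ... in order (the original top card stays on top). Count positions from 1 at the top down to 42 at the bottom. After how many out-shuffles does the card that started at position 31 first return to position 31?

20

Follow position 31 under repeated out-shuffles:
31 → 20 → 39 → 36 → 30 → 18 → 35 → 28 → 14 → 27 → 12 → 23 → 4 → 7 → 13 → 25 → 8 → 15 → 29 → 16 → 31
It first returns after 20 out-shuffles.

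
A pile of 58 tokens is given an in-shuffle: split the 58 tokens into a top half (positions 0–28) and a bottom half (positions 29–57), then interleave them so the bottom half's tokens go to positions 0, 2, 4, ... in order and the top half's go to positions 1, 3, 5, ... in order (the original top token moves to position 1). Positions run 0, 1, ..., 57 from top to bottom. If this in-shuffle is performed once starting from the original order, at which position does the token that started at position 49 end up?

Track the token's position through each in-shuffle:
49 → 40

40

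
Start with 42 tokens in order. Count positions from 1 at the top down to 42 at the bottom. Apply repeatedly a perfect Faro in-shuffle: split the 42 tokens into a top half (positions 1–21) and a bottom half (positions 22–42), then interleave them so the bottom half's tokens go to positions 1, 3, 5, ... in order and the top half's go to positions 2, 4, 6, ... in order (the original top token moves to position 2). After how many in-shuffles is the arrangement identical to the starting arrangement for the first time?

14

The in-shuffle permutes the 42 positions with cycle lengths [14, 14, 14].
Every token is home exactly when every cycle has completed a whole number of laps, i.e. after lcm(14) = 14 in-shuffles.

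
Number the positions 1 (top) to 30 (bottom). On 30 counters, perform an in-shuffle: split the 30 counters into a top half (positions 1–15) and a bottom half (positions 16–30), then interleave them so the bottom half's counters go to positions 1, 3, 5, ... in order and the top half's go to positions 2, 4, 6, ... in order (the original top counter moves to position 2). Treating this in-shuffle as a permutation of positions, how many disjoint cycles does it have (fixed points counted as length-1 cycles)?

6

Trace each unvisited position around until it returns:
(1 2 4 8 16) (3 6 12 24 17) (5 10 20 9 18) (7 14 28 25 19) (11 22 13 26 21) (15 30 29 27 23)
6 cycles in total.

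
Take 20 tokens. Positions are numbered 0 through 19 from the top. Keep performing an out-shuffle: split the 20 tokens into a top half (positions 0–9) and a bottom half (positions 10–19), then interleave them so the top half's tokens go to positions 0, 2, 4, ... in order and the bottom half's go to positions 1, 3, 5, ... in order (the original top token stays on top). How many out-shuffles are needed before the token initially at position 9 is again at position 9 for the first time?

18

Follow position 9 under repeated out-shuffles:
9 → 18 → 17 → 15 → 11 → 3 → 6 → 12 → 5 → 10 → 1 → 2 → 4 → 8 → 16 → 13 → 7 → 14 → 9
It first returns after 18 out-shuffles.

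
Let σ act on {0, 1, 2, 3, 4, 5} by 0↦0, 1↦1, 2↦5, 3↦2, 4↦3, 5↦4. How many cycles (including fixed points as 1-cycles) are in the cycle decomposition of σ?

Cycle decomposition: (0) (1) (2 5 4 3).
3 cycles.

3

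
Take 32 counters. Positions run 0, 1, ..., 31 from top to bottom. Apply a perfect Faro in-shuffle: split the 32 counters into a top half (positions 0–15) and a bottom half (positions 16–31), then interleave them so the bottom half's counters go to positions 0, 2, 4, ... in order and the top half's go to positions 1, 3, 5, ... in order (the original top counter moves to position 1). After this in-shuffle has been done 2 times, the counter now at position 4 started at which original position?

25

Work backwards from position 4, undoing one in-shuffle at a time:
4 ← 18 ← 25
So the counter now at position 4 started at position 25.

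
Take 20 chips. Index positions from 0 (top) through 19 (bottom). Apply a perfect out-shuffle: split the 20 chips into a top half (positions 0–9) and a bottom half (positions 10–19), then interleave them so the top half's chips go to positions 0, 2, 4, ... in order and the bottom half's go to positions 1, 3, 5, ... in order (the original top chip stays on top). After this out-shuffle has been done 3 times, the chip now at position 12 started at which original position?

Work backwards from position 12, undoing one out-shuffle at a time:
12 ← 6 ← 3 ← 11
So the chip now at position 12 started at position 11.

11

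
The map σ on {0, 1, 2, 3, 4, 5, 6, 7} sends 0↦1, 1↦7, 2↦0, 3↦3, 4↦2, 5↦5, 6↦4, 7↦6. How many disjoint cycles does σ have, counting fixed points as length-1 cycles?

Cycle decomposition: (0 1 7 6 4 2) (3) (5).
3 cycles.

3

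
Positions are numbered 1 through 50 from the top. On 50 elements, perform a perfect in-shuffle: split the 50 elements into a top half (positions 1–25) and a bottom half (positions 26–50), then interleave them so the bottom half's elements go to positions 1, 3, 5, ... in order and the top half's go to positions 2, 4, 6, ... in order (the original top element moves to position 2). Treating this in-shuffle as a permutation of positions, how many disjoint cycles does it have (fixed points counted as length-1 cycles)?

7

Trace each unvisited position around until it returns:
(1 2 4 8 16 32 13 26) (3 6 12 24 48 45 39 27) (5 10 20 40 29 7 14 28) (9 18 36 21 42 33 15 30) (11 22 44 37 23 46 41 31) (17 34) (19 38 25 50 49 47 43 35)
7 cycles in total.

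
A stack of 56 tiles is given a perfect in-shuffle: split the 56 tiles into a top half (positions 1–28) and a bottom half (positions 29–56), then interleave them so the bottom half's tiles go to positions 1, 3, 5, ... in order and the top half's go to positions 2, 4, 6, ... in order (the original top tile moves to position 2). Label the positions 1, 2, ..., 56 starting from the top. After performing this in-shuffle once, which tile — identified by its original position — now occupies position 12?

Work backwards from position 12, undoing one in-shuffle at a time:
12 ← 6
So the tile now at position 12 started at position 6.

6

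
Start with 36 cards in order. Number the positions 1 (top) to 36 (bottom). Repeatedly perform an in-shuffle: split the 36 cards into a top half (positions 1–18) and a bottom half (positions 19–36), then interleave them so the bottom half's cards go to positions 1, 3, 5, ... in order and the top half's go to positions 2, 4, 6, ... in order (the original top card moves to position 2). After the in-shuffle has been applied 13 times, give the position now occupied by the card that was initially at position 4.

23

Track position through each in-shuffle: 4 → 8 → 16 → 32 → 27 → ... (continuing for 13 shuffles total) → 23.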